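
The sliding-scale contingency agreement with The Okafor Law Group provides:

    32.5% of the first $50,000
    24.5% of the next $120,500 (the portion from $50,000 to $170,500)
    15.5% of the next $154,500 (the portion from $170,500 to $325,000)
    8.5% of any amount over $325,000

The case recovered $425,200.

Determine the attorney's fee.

First $50,000 at 32.5% = $16,250.00
Next $120,500 at 24.5% = $29,522.50
Next $154,500 at 15.5% = $23,947.50
Remaining $100,200 at 8.5% = $8,517.00
Fee: $16,250.00 + $29,522.50 + $23,947.50 + $8,517.00 = $78,237.00

$78,237.00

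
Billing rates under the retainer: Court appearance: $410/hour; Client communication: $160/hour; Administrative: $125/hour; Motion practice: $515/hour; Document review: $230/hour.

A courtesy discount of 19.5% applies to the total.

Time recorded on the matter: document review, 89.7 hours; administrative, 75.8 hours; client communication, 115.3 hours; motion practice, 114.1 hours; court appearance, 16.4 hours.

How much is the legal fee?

Court appearance: 16.4 × $410 = $6,724.00
Client communication: 115.3 × $160 = $18,448.00
Administrative: 75.8 × $125 = $9,475.00
Motion practice: 114.1 × $515 = $58,761.50
Document review: 89.7 × $230 = $20,631.00
Subtotal: $114,039.50
Less 19.5% discount: −$22,237.70
Total: $114,039.50 − $22,237.70 = $91,801.80

$91,801.80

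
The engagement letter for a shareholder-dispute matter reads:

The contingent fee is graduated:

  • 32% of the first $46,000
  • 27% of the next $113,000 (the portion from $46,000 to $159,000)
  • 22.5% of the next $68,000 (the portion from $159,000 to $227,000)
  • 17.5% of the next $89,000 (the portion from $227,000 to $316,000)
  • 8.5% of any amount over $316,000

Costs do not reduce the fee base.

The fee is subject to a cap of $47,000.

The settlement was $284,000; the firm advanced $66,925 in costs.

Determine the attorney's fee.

$47,000.00

Fee base is the gross recovery, $284,000; costs are reimbursed separately.
First $46,000 at 32% = $14,720.00
Next $113,000 at 27% = $30,510.00
Next $68,000 at 22.5% = $15,300.00
Remaining $57,000 at 17.5% = $9,975.00
Fee: $14,720.00 + $30,510.00 + $15,300.00 + $9,975.00 = $70,505.00
$70,505.00 exceeds the $47,000 cap, so the fee is capped at $47,000.00.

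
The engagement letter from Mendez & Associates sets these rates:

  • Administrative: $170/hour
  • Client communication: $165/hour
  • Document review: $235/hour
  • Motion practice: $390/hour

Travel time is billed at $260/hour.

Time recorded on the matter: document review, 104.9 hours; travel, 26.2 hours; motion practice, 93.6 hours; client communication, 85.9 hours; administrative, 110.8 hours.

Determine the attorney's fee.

Administrative: 110.8 × $170 = $18,836.00
Client communication: 85.9 × $165 = $14,173.50
Document review: 104.9 × $235 = $24,651.50
Motion practice: 93.6 × $390 = $36,504.00
Subtotal: $18,836.00 + $14,173.50 + $24,651.50 + $36,504.00 = $94,165.00
Travel: 26.2 × $260 = $6,812.00
Total: $94,165.00 + $6,812.00 = $100,977.00

$100,977.00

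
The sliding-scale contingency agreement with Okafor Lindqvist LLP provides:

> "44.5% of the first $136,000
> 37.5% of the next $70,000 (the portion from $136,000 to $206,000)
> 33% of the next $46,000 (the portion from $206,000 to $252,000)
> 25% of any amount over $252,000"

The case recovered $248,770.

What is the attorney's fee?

$100,884.10

First $136,000 at 44.5% = $60,520.00
Next $70,000 at 37.5% = $26,250.00
Remaining $42,770 at 33% = $14,114.10
Fee: $60,520.00 + $26,250.00 + $14,114.10 = $100,884.10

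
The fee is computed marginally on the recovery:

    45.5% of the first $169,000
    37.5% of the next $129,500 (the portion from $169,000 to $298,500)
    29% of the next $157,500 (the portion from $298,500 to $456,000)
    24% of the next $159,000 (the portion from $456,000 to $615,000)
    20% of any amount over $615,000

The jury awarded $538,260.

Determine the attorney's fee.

$190,874.90

First $169,000 at 45.5% = $76,895.00
Next $129,500 at 37.5% = $48,562.50
Next $157,500 at 29% = $45,675.00
Remaining $82,260 at 24% = $19,742.40
Fee: $76,895.00 + $48,562.50 + $45,675.00 + $19,742.40 = $190,874.90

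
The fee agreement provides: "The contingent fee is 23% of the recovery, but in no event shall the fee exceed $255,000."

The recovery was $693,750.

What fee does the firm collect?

$159,562.50

23% of $693,750 = $159,562.50
That is under the $255,000 cap.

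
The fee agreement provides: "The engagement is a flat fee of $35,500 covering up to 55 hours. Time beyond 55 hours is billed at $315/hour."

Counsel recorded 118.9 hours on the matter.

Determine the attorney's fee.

Flat fee: $35,500.00
Excess hours: 118.9 − 55 = 63.9
Overrun: 63.9 × $315 = $20,128.50
Total: $35,500.00 + $20,128.50 = $55,628.50

$55,628.50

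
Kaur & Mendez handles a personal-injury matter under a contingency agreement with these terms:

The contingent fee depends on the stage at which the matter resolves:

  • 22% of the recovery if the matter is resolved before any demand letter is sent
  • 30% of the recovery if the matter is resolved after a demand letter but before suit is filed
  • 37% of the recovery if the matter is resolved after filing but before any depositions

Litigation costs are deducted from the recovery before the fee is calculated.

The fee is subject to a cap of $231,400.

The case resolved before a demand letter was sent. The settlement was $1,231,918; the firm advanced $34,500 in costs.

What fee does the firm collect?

$231,400.00

Fee base (net of costs): $1,231,918 − $34,500 = $1,197,418
The matter resolved before a demand letter was sent, so the 22% rate applies.
$1,197,418 × 22% = $263,431.96
$263,431.96 exceeds the $231,400 cap, so the fee is capped at $231,400.00.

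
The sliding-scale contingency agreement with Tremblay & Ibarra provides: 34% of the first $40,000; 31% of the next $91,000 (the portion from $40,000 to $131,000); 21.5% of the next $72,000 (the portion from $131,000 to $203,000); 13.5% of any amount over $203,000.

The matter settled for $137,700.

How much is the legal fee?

$43,250.50

First $40,000 at 34% = $13,600.00
Next $91,000 at 31% = $28,210.00
Remaining $6,700 at 21.5% = $1,440.50
Fee: $13,600.00 + $28,210.00 + $1,440.50 = $43,250.50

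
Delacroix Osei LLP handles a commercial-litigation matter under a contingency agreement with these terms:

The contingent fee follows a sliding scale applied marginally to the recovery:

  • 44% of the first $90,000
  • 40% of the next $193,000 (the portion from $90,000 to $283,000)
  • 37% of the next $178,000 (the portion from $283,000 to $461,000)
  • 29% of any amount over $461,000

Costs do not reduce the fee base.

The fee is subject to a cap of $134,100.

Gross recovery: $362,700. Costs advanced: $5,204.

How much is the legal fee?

Fee base is the gross recovery, $362,700; costs are reimbursed separately.
First $90,000 at 44% = $39,600.00
Next $193,000 at 40% = $77,200.00
Remaining $79,700 at 37% = $29,489.00
Fee: $39,600.00 + $77,200.00 + $29,489.00 = $146,289.00
$146,289.00 exceeds the $134,100 cap, so the fee is capped at $134,100.00.

$134,100.00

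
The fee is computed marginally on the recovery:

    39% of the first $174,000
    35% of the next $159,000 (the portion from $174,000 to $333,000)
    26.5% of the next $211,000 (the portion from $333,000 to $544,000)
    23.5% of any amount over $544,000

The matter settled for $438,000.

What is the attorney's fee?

$151,335.00

First $174,000 at 39% = $67,860.00
Next $159,000 at 35% = $55,650.00
Remaining $105,000 at 26.5% = $27,825.00
Fee: $67,860.00 + $55,650.00 + $27,825.00 = $151,335.00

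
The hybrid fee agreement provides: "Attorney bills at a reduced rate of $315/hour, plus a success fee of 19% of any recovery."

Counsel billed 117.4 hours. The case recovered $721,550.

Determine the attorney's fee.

$174,075.50

Hourly: 117.4 × $315 = $36,981.00
Success fee: 19% of $721,550 = $137,094.50
Total: $36,981.00 + $137,094.50 = $174,075.50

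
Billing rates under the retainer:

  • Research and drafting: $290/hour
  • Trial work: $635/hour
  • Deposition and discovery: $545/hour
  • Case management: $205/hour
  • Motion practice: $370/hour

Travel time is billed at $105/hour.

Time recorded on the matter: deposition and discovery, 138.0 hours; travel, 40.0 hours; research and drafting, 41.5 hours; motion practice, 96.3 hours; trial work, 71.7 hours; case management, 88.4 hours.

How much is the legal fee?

$190,727.50

Research and drafting: 41.5 × $290 = $12,035.00
Trial work: 71.7 × $635 = $45,529.50
Deposition and discovery: 138.0 × $545 = $75,210.00
Case management: 88.4 × $205 = $18,122.00
Motion practice: 96.3 × $370 = $35,631.00
Subtotal: $12,035.00 + $45,529.50 + $75,210.00 + $18,122.00 + $35,631.00 = $186,527.50
Travel: 40.0 × $105 = $4,200.00
Total: $186,527.50 + $4,200.00 = $190,727.50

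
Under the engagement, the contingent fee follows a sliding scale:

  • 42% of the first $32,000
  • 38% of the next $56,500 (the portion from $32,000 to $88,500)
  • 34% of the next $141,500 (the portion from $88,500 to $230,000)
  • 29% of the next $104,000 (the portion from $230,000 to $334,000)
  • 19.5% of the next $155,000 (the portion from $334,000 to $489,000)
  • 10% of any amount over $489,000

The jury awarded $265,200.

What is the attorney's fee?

$93,228.00

First $32,000 at 42% = $13,440.00
Next $56,500 at 38% = $21,470.00
Next $141,500 at 34% = $48,110.00
Remaining $35,200 at 29% = $10,208.00
Fee: $13,440.00 + $21,470.00 + $48,110.00 + $10,208.00 = $93,228.00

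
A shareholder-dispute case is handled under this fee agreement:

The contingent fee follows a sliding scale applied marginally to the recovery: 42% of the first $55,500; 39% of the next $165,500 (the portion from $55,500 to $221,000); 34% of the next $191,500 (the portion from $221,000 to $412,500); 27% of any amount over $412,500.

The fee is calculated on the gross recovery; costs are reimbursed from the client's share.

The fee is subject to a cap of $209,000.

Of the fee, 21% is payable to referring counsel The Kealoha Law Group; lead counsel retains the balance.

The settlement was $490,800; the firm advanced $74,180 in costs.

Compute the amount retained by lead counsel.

$137,543.74

Fee base is the gross recovery, $490,800; costs are reimbursed separately.
First $55,500 at 42% = $23,310.00
Next $165,500 at 39% = $64,545.00
Next $191,500 at 34% = $65,110.00
Remaining $78,300 at 27% = $21,141.00
Fee: $23,310.00 + $64,545.00 + $65,110.00 + $21,141.00 = $174,106.00
$174,106.00 is under the $209,000 cap.
Referral share: 21% of $174,106.00 = $36,562.26; lead counsel retains $174,106.00 − $36,562.26 = $137,543.74.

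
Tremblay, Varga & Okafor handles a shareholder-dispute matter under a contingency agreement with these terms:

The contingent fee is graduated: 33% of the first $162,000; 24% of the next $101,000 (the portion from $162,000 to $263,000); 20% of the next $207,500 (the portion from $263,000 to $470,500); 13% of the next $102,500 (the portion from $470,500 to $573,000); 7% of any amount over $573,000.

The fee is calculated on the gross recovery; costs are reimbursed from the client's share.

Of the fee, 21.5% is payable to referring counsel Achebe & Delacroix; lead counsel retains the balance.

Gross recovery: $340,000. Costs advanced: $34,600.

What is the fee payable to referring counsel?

$20,016.50

Fee base is the gross recovery, $340,000; costs are reimbursed separately.
First $162,000 at 33% = $53,460.00
Next $101,000 at 24% = $24,240.00
Remaining $77,000 at 20% = $15,400.00
Fee: $53,460.00 + $24,240.00 + $15,400.00 = $93,100.00
Referral share: 21.5% of $93,100.00 = $20,016.50; lead counsel retains $93,100.00 − $20,016.50 = $73,083.50.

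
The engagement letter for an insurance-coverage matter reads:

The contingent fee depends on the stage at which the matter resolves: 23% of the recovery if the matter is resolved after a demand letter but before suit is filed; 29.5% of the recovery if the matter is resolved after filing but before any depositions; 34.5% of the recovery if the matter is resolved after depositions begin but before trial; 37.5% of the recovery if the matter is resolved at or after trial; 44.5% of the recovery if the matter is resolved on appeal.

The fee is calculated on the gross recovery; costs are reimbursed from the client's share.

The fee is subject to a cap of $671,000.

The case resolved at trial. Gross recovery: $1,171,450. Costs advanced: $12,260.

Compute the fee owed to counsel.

Fee base is the gross recovery, $1,171,450; costs are reimbursed separately.
The matter resolved at trial, so the 37.5% rate applies.
$1,171,450 × 37.5% = $439,293.75
$439,293.75 is under the $671,000 cap.

$439,293.75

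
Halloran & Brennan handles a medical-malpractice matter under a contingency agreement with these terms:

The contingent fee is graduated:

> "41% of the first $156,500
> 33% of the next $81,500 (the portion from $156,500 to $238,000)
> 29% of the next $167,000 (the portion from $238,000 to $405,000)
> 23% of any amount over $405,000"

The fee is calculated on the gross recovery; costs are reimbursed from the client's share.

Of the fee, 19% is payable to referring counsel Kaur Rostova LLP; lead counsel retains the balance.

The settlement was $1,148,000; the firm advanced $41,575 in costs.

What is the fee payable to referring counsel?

Fee base is the gross recovery, $1,148,000; costs are reimbursed separately.
First $156,500 at 41% = $64,165.00
Next $81,500 at 33% = $26,895.00
Next $167,000 at 29% = $48,430.00
Remaining $743,000 at 23% = $170,890.00
Fee: $64,165.00 + $26,895.00 + $48,430.00 + $170,890.00 = $310,380.00
Referral share: 19% of $310,380.00 = $58,972.20; lead counsel retains $310,380.00 − $58,972.20 = $251,407.80.

$58,972.20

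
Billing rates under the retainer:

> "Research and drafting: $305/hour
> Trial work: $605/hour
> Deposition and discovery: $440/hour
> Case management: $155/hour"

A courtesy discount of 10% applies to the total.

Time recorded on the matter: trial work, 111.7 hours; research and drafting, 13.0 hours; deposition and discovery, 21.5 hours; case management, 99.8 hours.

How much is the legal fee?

Research and drafting: 13.0 × $305 = $3,965.00
Trial work: 111.7 × $605 = $67,578.50
Deposition and discovery: 21.5 × $440 = $9,460.00
Case management: 99.8 × $155 = $15,469.00
Subtotal: $96,472.50
Less 10% discount: −$9,647.25
Total: $96,472.50 − $9,647.25 = $86,825.25

$86,825.25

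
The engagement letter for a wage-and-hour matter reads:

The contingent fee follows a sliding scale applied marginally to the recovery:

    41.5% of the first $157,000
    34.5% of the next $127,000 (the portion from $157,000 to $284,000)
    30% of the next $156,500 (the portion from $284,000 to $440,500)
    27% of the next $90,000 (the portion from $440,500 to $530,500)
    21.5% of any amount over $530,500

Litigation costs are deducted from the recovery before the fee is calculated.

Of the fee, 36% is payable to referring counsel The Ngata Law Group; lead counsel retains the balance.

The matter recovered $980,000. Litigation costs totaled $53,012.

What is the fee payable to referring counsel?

$95,567.37

Fee base (net of costs): $980,000 − $53,012 = $926,988
First $157,000 at 41.5% = $65,155.00
Next $127,000 at 34.5% = $43,815.00
Next $156,500 at 30% = $46,950.00
Next $90,000 at 27% = $24,300.00
Remaining $396,488 at 21.5% = $85,244.92
Fee: $65,155.00 + $43,815.00 + $46,950.00 + $24,300.00 + $85,244.92 = $265,464.92
Referral share: 36% of $265,464.92 = $95,567.37; lead counsel retains $265,464.92 − $95,567.37 = $169,897.55.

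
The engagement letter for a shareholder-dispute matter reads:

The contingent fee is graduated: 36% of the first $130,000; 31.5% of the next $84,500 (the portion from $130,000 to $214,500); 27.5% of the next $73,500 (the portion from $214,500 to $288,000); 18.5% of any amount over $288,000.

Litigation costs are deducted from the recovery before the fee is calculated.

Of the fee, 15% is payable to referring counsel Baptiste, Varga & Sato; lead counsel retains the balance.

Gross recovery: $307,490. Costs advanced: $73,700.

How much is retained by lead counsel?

$66,913.91

Fee base (net of costs): $307,490 − $73,700 = $233,790
First $130,000 at 36% = $46,800.00
Next $84,500 at 31.5% = $26,617.50
Remaining $19,290 at 27.5% = $5,304.75
Fee: $46,800.00 + $26,617.50 + $5,304.75 = $78,722.25
Referral share: 15% of $78,722.25 = $11,808.34; lead counsel retains $78,722.25 − $11,808.34 = $66,913.91.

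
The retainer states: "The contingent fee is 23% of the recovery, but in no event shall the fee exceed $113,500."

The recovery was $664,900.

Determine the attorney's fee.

$113,500.00

23% of $664,900 = $152,927.00
That exceeds the $113,500 cap, so the fee is capped at $113,500.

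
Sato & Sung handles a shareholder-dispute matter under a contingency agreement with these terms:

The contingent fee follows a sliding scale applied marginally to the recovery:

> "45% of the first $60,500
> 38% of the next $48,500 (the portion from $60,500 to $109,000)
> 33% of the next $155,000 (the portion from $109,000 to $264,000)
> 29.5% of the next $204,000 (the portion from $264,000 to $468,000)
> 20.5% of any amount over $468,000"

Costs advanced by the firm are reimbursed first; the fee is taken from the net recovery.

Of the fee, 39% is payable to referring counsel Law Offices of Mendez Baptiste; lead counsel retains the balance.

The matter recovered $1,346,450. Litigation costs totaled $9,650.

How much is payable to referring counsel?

$130,684.71

Fee base (net of costs): $1,346,450 − $9,650 = $1,336,800
First $60,500 at 45% = $27,225.00
Next $48,500 at 38% = $18,430.00
Next $155,000 at 33% = $51,150.00
Next $204,000 at 29.5% = $60,180.00
Remaining $868,800 at 20.5% = $178,104.00
Fee: $27,225.00 + $18,430.00 + $51,150.00 + $60,180.00 + $178,104.00 = $335,089.00
Referral share: 39% of $335,089.00 = $130,684.71; lead counsel retains $335,089.00 − $130,684.71 = $204,404.29.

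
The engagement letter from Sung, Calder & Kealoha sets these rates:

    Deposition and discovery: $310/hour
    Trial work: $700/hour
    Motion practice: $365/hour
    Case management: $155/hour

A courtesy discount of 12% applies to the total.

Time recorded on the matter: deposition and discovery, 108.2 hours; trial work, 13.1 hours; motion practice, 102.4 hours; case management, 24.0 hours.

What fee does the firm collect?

$73,751.04

Deposition and discovery: 108.2 × $310 = $33,542.00
Trial work: 13.1 × $700 = $9,170.00
Motion practice: 102.4 × $365 = $37,376.00
Case management: 24.0 × $155 = $3,720.00
Subtotal: $83,808.00
Less 12% discount: −$10,056.96
Total: $83,808.00 − $10,056.96 = $73,751.04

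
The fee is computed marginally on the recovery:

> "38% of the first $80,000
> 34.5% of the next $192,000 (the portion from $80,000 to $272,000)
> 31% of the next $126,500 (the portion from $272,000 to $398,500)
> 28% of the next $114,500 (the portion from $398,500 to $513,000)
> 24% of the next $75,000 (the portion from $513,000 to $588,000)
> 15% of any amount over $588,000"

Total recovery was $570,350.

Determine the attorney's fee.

First $80,000 at 38% = $30,400.00
Next $192,000 at 34.5% = $66,240.00
Next $126,500 at 31% = $39,215.00
Next $114,500 at 28% = $32,060.00
Remaining $57,350 at 24% = $13,764.00
Fee: $30,400.00 + $66,240.00 + $39,215.00 + $32,060.00 + $13,764.00 = $181,679.00

$181,679.00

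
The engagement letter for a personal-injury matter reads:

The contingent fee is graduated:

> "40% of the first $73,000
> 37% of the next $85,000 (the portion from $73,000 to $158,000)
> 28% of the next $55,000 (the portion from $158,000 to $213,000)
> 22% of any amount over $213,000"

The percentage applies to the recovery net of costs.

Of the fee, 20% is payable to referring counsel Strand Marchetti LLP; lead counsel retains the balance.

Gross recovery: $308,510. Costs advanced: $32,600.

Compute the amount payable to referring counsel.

Fee base (net of costs): $308,510 − $32,600 = $275,910
First $73,000 at 40% = $29,200.00
Next $85,000 at 37% = $31,450.00
Next $55,000 at 28% = $15,400.00
Remaining $62,910 at 22% = $13,840.20
Fee: $29,200.00 + $31,450.00 + $15,400.00 + $13,840.20 = $89,890.20
Referral share: 20% of $89,890.20 = $17,978.04; lead counsel retains $89,890.20 − $17,978.04 = $71,912.16.

$17,978.04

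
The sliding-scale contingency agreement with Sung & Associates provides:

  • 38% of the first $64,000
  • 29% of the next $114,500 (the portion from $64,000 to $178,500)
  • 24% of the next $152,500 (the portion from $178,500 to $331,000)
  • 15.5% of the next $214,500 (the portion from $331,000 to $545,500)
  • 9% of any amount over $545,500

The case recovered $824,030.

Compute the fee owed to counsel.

$152,440.20

First $64,000 at 38% = $24,320.00
Next $114,500 at 29% = $33,205.00
Next $152,500 at 24% = $36,600.00
Next $214,500 at 15.5% = $33,247.50
Remaining $278,530 at 9% = $25,067.70
Fee: $24,320.00 + $33,205.00 + $36,600.00 + $33,247.50 + $25,067.70 = $152,440.20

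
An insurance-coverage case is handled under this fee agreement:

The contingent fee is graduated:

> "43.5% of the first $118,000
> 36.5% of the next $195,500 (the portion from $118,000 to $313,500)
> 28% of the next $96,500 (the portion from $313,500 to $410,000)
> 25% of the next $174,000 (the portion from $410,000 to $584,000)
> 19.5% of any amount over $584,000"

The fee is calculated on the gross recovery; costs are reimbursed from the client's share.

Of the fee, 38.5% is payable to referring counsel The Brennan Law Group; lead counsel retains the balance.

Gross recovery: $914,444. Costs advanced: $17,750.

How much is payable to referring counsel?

Fee base is the gross recovery, $914,444; costs are reimbursed separately.
First $118,000 at 43.5% = $51,330.00
Next $195,500 at 36.5% = $71,357.50
Next $96,500 at 28% = $27,020.00
Next $174,000 at 25% = $43,500.00
Remaining $330,444 at 19.5% = $64,436.58
Fee: $51,330.00 + $71,357.50 + $27,020.00 + $43,500.00 + $64,436.58 = $257,644.08
Referral share: 38.5% of $257,644.08 = $99,192.97; lead counsel retains $257,644.08 − $99,192.97 = $158,451.11.

$99,192.97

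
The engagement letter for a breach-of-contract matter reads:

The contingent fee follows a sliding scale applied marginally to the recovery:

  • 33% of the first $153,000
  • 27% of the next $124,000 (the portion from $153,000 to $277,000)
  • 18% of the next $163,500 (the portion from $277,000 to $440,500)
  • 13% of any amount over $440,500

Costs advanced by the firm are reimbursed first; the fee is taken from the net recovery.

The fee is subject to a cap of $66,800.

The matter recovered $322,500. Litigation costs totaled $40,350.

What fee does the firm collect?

Fee base (net of costs): $322,500 − $40,350 = $282,150
First $153,000 at 33% = $50,490.00
Next $124,000 at 27% = $33,480.00
Remaining $5,150 at 18% = $927.00
Fee: $50,490.00 + $33,480.00 + $927.00 = $84,897.00
$84,897.00 exceeds the $66,800 cap, so the fee is capped at $66,800.00.

$66,800.00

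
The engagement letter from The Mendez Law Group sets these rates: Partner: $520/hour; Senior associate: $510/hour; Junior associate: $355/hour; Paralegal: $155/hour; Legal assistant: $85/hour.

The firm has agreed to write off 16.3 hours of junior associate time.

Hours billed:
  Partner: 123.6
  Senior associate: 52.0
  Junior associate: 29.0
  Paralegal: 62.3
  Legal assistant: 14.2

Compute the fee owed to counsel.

$106,164.00

Partner: 123.6 × $520 = $64,272.00
Senior associate: 52.0 × $510 = $26,520.00
Junior associate: 29.0 × $355 = $10,295.00
Paralegal: 62.3 × $155 = $9,656.50
Legal assistant: 14.2 × $85 = $1,207.00
Subtotal: $111,950.50
Write-off: 16.3 × $355 = $5,786.50
Total: $111,950.50 − $5,786.50 = $106,164.00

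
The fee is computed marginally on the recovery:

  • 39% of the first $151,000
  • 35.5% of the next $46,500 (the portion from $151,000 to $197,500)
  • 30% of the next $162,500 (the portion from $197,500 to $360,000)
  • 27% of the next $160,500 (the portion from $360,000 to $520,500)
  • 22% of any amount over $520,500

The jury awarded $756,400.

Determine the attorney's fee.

First $151,000 at 39% = $58,890.00
Next $46,500 at 35.5% = $16,507.50
Next $162,500 at 30% = $48,750.00
Next $160,500 at 27% = $43,335.00
Remaining $235,900 at 22% = $51,898.00
Fee: $58,890.00 + $16,507.50 + $48,750.00 + $43,335.00 + $51,898.00 = $219,380.50

$219,380.50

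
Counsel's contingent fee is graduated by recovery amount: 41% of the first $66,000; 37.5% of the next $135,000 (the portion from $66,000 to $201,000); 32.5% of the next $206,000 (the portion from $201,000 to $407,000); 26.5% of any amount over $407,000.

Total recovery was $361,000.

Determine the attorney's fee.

First $66,000 at 41% = $27,060.00
Next $135,000 at 37.5% = $50,625.00
Remaining $160,000 at 32.5% = $52,000.00
Fee: $27,060.00 + $50,625.00 + $52,000.00 = $129,685.00

$129,685.00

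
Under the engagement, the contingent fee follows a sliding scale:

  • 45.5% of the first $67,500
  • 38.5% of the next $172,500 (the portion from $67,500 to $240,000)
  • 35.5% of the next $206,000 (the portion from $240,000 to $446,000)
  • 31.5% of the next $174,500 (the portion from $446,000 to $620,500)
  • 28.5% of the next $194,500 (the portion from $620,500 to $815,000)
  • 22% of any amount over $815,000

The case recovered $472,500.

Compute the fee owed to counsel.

$178,602.50

First $67,500 at 45.5% = $30,712.50
Next $172,500 at 38.5% = $66,412.50
Next $206,000 at 35.5% = $73,130.00
Remaining $26,500 at 31.5% = $8,347.50
Fee: $30,712.50 + $66,412.50 + $73,130.00 + $8,347.50 = $178,602.50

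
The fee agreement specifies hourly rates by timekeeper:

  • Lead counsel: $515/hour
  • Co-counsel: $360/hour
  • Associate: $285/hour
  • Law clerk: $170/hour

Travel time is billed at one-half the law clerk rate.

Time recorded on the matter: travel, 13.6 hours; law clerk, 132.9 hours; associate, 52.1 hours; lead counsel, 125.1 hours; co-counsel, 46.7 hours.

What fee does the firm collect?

$119,836.00

Lead counsel: 125.1 × $515 = $64,426.50
Co-counsel: 46.7 × $360 = $16,812.00
Associate: 52.1 × $285 = $14,848.50
Law clerk: 132.9 × $170 = $22,593.00
Subtotal: $64,426.50 + $16,812.00 + $14,848.50 + $22,593.00 = $118,680.00
Travel: 13.6 × ($170 ÷ 2) = 13.6 × $85.00 = $1,156.00
Total: $118,680.00 + $1,156.00 = $119,836.00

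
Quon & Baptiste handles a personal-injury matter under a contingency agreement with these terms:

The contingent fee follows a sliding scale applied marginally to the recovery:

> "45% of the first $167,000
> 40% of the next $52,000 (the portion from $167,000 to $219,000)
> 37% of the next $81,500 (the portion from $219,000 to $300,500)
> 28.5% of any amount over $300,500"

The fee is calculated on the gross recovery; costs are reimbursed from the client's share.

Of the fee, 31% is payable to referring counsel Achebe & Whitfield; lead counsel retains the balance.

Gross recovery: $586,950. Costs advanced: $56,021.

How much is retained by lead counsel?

$143,342.84

Fee base is the gross recovery, $586,950; costs are reimbursed separately.
First $167,000 at 45% = $75,150.00
Next $52,000 at 40% = $20,800.00
Next $81,500 at 37% = $30,155.00
Remaining $286,450 at 28.5% = $81,638.25
Fee: $75,150.00 + $20,800.00 + $30,155.00 + $81,638.25 = $207,743.25
Referral share: 31% of $207,743.25 = $64,400.41; lead counsel retains $207,743.25 − $64,400.41 = $143,342.84.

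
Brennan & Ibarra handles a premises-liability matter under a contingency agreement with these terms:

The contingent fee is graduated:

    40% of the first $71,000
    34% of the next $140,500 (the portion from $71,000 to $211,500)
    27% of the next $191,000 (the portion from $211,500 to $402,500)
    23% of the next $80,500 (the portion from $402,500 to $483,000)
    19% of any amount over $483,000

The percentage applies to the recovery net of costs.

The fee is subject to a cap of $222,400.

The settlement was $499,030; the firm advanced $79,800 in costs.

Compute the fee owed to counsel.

Fee base (net of costs): $499,030 − $79,800 = $419,230
First $71,000 at 40% = $28,400.00
Next $140,500 at 34% = $47,770.00
Next $191,000 at 27% = $51,570.00
Remaining $16,730 at 23% = $3,847.90
Fee: $28,400.00 + $47,770.00 + $51,570.00 + $3,847.90 = $131,587.90
$131,587.90 is under the $222,400 cap.

$131,587.90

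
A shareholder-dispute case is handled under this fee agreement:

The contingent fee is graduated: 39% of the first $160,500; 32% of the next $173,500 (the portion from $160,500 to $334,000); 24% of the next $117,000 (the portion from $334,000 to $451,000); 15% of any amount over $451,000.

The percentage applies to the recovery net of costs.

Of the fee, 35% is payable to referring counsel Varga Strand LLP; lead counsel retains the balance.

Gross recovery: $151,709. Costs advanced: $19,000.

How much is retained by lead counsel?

Fee base (net of costs): $151,709 − $19,000 = $132,709
First $132,709 at 39% = $51,756.51
Referral share: 35% of $51,756.51 = $18,114.78; lead counsel retains $51,756.51 − $18,114.78 = $33,641.73.

$33,641.73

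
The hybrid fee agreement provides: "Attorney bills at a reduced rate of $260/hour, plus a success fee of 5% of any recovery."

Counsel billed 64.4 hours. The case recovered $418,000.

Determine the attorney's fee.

$37,644.00

Hourly: 64.4 × $260 = $16,744.00
Success fee: 5% of $418,000 = $20,900.00
Total: $16,744.00 + $20,900.00 = $37,644.00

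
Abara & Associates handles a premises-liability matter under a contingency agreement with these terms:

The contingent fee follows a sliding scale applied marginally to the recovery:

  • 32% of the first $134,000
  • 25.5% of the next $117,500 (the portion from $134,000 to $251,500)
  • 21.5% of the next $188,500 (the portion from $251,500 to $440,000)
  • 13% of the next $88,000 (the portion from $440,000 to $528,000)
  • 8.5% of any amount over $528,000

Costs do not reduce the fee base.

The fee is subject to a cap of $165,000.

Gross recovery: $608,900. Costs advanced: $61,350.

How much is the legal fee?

Fee base is the gross recovery, $608,900; costs are reimbursed separately.
First $134,000 at 32% = $42,880.00
Next $117,500 at 25.5% = $29,962.50
Next $188,500 at 21.5% = $40,527.50
Next $88,000 at 13% = $11,440.00
Remaining $80,900 at 8.5% = $6,876.50
Fee: $42,880.00 + $29,962.50 + $40,527.50 + $11,440.00 + $6,876.50 = $131,686.50
$131,686.50 is under the $165,000 cap.

$131,686.50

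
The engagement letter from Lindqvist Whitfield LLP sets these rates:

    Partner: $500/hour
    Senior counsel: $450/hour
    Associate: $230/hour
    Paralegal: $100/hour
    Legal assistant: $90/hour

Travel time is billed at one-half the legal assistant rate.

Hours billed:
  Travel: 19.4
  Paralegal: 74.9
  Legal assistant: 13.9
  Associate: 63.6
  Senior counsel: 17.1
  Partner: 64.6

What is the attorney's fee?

$64,237.00

Partner: 64.6 × $500 = $32,300.00
Senior counsel: 17.1 × $450 = $7,695.00
Associate: 63.6 × $230 = $14,628.00
Paralegal: 74.9 × $100 = $7,490.00
Legal assistant: 13.9 × $90 = $1,251.00
Subtotal: $32,300.00 + $7,695.00 + $14,628.00 + $7,490.00 + $1,251.00 = $63,364.00
Travel: 19.4 × ($90 ÷ 2) = 19.4 × $45.00 = $873.00
Total: $63,364.00 + $873.00 = $64,237.00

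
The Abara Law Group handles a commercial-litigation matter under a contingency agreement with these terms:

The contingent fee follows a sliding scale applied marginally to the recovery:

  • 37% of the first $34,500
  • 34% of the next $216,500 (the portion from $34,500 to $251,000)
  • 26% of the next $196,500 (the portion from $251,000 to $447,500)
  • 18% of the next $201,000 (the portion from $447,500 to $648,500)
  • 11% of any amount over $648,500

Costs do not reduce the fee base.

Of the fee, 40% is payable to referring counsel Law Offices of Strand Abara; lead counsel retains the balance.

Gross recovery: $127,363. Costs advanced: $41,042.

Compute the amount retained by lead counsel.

Fee base is the gross recovery, $127,363; costs are reimbursed separately.
First $34,500 at 37% = $12,765.00
Remaining $92,863 at 34% = $31,573.42
Fee: $12,765.00 + $31,573.42 = $44,338.42
Referral share: 40% of $44,338.42 = $17,735.37; lead counsel retains $44,338.42 − $17,735.37 = $26,603.05.

$26,603.05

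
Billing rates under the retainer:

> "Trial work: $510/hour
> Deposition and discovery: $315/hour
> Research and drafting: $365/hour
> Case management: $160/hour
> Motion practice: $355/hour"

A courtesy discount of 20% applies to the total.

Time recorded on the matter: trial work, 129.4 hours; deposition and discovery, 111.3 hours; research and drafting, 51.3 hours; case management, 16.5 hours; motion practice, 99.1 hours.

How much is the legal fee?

Trial work: 129.4 × $510 = $65,994.00
Deposition and discovery: 111.3 × $315 = $35,059.50
Research and drafting: 51.3 × $365 = $18,724.50
Case management: 16.5 × $160 = $2,640.00
Motion practice: 99.1 × $355 = $35,180.50
Subtotal: $157,598.50
Less 20% discount: −$31,519.70
Total: $157,598.50 − $31,519.70 = $126,078.80

$126,078.80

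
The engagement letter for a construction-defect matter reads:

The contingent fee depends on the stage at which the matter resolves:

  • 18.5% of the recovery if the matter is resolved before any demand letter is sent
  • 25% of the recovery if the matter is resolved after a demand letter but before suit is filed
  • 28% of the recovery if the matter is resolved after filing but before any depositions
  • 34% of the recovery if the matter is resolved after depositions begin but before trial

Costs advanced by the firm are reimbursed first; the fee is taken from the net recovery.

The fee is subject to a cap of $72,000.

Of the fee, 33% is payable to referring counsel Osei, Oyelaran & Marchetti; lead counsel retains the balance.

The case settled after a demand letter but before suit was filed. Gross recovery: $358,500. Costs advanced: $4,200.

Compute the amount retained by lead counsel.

$48,240.00

Fee base (net of costs): $358,500 − $4,200 = $354,300
The matter settled after a demand letter but before suit was filed, so the 25% rate applies.
$354,300 × 25% = $88,575.00
$88,575.00 exceeds the $72,000 cap, so the fee is capped at $72,000.00.
Referral share: 33% of $72,000.00 = $23,760.00; lead counsel retains $72,000.00 − $23,760.00 = $48,240.00.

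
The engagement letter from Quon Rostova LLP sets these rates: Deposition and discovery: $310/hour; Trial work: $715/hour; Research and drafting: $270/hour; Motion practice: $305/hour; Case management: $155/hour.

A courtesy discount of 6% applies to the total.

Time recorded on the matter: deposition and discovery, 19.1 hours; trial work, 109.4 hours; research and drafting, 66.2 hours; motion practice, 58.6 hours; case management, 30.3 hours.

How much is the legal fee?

$117,110.37

Deposition and discovery: 19.1 × $310 = $5,921.00
Trial work: 109.4 × $715 = $78,221.00
Research and drafting: 66.2 × $270 = $17,874.00
Motion practice: 58.6 × $305 = $17,873.00
Case management: 30.3 × $155 = $4,696.50
Subtotal: $124,585.50
Less 6% discount: −$7,475.13
Total: $124,585.50 − $7,475.13 = $117,110.37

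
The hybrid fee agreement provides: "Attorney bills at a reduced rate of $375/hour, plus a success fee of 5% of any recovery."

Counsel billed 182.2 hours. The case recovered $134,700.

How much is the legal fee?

$75,060.00

Hourly: 182.2 × $375 = $68,325.00
Success fee: 5% of $134,700 = $6,735.00
Total: $68,325.00 + $6,735.00 = $75,060.00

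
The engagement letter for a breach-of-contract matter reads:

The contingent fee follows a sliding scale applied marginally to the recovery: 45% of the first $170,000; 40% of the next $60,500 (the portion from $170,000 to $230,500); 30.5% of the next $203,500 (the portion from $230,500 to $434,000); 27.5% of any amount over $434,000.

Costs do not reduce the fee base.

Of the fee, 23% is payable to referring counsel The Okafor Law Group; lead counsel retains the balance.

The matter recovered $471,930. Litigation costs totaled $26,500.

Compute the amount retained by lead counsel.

$133,362.65

Fee base is the gross recovery, $471,930; costs are reimbursed separately.
First $170,000 at 45% = $76,500.00
Next $60,500 at 40% = $24,200.00
Next $203,500 at 30.5% = $62,067.50
Remaining $37,930 at 27.5% = $10,430.75
Fee: $76,500.00 + $24,200.00 + $62,067.50 + $10,430.75 = $173,198.25
Referral share: 23% of $173,198.25 = $39,835.60; lead counsel retains $173,198.25 − $39,835.60 = $133,362.65.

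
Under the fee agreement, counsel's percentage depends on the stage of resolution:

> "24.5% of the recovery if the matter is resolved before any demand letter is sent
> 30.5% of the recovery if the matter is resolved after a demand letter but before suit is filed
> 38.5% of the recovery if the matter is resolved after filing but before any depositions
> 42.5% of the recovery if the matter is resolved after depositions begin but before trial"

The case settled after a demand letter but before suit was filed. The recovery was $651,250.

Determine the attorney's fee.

The matter settled after a demand letter but before suit was filed, so the 30.5% rate applies.
$651,250 × 30.5% = $198,631.25

$198,631.25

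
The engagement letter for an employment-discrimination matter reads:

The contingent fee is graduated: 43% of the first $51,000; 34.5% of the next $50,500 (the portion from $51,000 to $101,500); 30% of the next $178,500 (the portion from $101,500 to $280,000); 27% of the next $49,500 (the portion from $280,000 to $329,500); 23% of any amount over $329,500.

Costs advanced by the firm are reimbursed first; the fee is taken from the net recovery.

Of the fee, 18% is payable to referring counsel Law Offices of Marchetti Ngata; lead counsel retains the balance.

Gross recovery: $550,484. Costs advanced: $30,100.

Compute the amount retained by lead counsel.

Fee base (net of costs): $550,484 − $30,100 = $520,384
First $51,000 at 43% = $21,930.00
Next $50,500 at 34.5% = $17,422.50
Next $178,500 at 30% = $53,550.00
Next $49,500 at 27% = $13,365.00
Remaining $190,884 at 23% = $43,903.32
Fee: $21,930.00 + $17,422.50 + $53,550.00 + $13,365.00 + $43,903.32 = $150,170.82
Referral share: 18% of $150,170.82 = $27,030.75; lead counsel retains $150,170.82 − $27,030.75 = $123,140.07.

$123,140.07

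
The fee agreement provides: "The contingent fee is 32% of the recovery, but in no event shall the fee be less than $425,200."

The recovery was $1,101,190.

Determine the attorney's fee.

32% of $1,101,190 = $352,380.80
That is below the $425,200 minimum, so the minimum applies.

$425,200.00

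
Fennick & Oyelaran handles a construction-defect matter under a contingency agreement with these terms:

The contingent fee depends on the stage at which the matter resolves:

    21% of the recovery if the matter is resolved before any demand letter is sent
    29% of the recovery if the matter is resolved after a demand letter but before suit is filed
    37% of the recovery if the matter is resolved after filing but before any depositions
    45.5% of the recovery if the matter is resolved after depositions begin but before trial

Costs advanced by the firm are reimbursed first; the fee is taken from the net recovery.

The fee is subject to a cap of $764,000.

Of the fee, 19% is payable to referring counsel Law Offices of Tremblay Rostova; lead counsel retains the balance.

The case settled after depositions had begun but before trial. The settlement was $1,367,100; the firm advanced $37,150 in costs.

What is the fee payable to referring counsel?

Fee base (net of costs): $1,367,100 − $37,150 = $1,329,950
The matter settled after depositions had begun but before trial, so the 45.5% rate applies.
$1,329,950 × 45.5% = $605,127.25
$605,127.25 is under the $764,000 cap.
Referral share: 19% of $605,127.25 = $114,974.18; lead counsel retains $605,127.25 − $114,974.18 = $490,153.07.

$114,974.18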